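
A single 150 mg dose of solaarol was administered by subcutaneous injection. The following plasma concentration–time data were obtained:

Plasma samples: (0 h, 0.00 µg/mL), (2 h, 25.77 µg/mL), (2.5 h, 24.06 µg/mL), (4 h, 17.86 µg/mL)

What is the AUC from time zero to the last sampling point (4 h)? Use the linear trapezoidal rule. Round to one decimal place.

AUC = 69.7 µg/mL·h

Trapezoidal AUC_0→4:
  [0→2]: (0.00+25.77)/2 × 2 = 25.77
  [2→2.5]: (25.77+24.06)/2 × 0.5 = 12.4575
  [2.5→4]: (24.06+17.86)/2 × 1.5 = 31.44
  Sum = 69.6675 µg/mL·h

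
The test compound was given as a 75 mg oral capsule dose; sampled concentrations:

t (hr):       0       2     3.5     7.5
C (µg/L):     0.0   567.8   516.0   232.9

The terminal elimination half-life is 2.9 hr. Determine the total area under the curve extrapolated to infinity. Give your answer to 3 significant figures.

Trapezoidal AUC_0→7.5:
  [0→2]: (0.0+567.8)/2 × 2 = 567.8
  [2→3.5]: (567.8+516.0)/2 × 1.5 = 812.85
  [3.5→7.5]: (516.0+232.9)/2 × 4 = 1497.8
  Sum = 2878.45 µg/L·hr
k_e = ln2 / t½ = 0.693147 / 2.9 = 0.2390 hr^-1
Extrapolated tail: C_last / k_e = 232.9 / 0.239 = 974.477
AUC_0→∞ = 2878.45 + 974.477 = 3852.927 µg/L·hr

AUC = 3850 µg/L·hr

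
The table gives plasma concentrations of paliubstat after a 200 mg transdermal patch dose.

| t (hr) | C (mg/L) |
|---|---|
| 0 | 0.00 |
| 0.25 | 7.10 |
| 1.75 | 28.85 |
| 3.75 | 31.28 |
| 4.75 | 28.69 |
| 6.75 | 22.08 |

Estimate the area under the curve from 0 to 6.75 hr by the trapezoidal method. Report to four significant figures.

AUC = 168.7 mg/L·hr

Trapezoidal AUC_0→6.75:
  [0→0.25]: (0.00+7.10)/2 × 0.25 = 0.8875
  [0.25→1.75]: (7.10+28.85)/2 × 1.5 = 26.9625
  [1.75→3.75]: (28.85+31.28)/2 × 2 = 60.13
  [3.75→4.75]: (31.28+28.69)/2 × 1 = 29.985
  [4.75→6.75]: (28.69+22.08)/2 × 2 = 50.77
  Sum = 168.735 mg/L·hr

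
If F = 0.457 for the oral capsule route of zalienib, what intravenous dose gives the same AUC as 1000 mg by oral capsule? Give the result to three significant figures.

Systemic exposure from an extravascular dose = F × D_ev, so the equivalent IV dose is F × D_ev.
D_iv = F × D_ev = 0.457 × 1000 = 457 mg

D_iv = 457 mg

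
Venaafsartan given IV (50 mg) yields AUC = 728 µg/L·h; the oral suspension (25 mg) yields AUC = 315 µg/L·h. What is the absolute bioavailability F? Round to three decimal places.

F = 0.865

F = (AUC_ev / D_ev) / (AUC_iv / D_iv)
  = (315/25) / (728/50)
  = 12.6 / 14.56 = 0.8654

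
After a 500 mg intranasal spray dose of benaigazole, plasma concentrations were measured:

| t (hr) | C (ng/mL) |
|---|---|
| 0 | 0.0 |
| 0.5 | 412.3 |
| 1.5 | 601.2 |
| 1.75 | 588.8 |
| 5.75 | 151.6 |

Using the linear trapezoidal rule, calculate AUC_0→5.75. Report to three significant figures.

AUC = 2240 ng/mL·hr

Trapezoidal AUC_0→5.75:
  [0→0.5]: (0.0+412.3)/2 × 0.5 = 103.075
  [0.5→1.5]: (412.3+601.2)/2 × 1 = 506.75
  [1.5→1.75]: (601.2+588.8)/2 × 0.25 = 148.75
  [1.75→5.75]: (588.8+151.6)/2 × 4 = 1480.8
  Sum = 2239.375 ng/mL·hr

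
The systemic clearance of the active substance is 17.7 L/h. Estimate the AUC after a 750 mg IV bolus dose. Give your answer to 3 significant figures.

AUC = 42.4 mg/L·h

AUC_0→∞ = Dose_iv / CL
        = 750 / 17.7 = 42.3729 mg/L·h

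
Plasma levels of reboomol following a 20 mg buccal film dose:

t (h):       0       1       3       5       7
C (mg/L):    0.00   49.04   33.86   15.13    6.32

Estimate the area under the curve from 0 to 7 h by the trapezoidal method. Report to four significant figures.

AUC = 177.9 mg/L·h

Trapezoidal AUC_0→7:
  [0→1]: (0.00+49.04)/2 × 1 = 24.52
  [1→3]: (49.04+33.86)/2 × 2 = 82.9
  [3→5]: (33.86+15.13)/2 × 2 = 48.99
  [5→7]: (15.13+6.32)/2 × 2 = 21.45
  Sum = 177.86 mg/L·h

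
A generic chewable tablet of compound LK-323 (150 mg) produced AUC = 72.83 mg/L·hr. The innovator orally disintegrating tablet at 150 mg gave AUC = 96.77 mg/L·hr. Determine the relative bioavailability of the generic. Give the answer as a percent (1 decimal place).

F_rel = (AUC_test/D_test) / (AUC_ref/D_ref)
      = (72.83/150) / (96.77/150)
      = 0.485533 / 0.645133 = 0.7526 = 75.26%

F_rel = 75.3%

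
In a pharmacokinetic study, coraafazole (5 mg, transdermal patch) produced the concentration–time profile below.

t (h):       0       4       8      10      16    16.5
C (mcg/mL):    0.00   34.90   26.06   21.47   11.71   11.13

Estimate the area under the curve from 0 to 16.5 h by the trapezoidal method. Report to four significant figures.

Trapezoidal AUC_0→16.5:
  [0→4]: (0.00+34.90)/2 × 4 = 69.8
  [4→8]: (34.90+26.06)/2 × 4 = 121.92
  [8→10]: (26.06+21.47)/2 × 2 = 47.53
  [10→16]: (21.47+11.71)/2 × 6 = 99.54
  [16→16.5]: (11.71+11.13)/2 × 0.5 = 5.71
  Sum = 344.5 mcg/mL·h

AUC = 344.5 mcg/mL·h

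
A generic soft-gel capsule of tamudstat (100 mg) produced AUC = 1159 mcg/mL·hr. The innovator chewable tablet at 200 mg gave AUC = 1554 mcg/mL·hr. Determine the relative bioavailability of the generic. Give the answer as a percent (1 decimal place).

F_rel = (AUC_test/D_test) / (AUC_ref/D_ref)
      = (1159/100) / (1554/200)
      = 11.59 / 7.77 = 1.4916 = 149.16%

F_rel = 149.2%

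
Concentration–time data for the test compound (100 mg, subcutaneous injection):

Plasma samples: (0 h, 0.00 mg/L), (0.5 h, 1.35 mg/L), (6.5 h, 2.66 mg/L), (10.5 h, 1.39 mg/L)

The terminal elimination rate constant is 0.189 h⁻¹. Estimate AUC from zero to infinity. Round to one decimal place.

AUC = 27.8 mg/L·h

Trapezoidal AUC_0→10.5:
  [0→0.5]: (0.00+1.35)/2 × 0.5 = 0.3375
  [0.5→6.5]: (1.35+2.66)/2 × 6 = 12.03
  [6.5→10.5]: (2.66+1.39)/2 × 4 = 8.1
  Sum = 20.4675 mg/L·h
Extrapolated tail: C_last / k_e = 1.39 / 0.189 = 7.354
AUC_0→∞ = 20.4675 + 7.354 = 27.8215 mg/L·h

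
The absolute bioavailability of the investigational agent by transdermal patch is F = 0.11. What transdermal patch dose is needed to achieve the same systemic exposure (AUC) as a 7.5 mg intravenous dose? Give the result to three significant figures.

For equal systemic exposure: F × D_ev = D_iv
D_ev = D_iv / F = 7.5 / 0.11 = 68.1818 mg

D_transdermal = 68.2 mg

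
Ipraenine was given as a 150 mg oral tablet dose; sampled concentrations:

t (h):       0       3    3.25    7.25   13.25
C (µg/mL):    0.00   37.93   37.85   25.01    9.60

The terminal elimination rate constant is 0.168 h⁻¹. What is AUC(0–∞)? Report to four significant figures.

AUC = 353.1 µg/mL·h

Trapezoidal AUC_0→13.25:
  [0→3]: (0.00+37.93)/2 × 3 = 56.895
  [3→3.25]: (37.93+37.85)/2 × 0.25 = 9.4725
  [3.25→7.25]: (37.85+25.01)/2 × 4 = 125.72
  [7.25→13.25]: (25.01+9.60)/2 × 6 = 103.83
  Sum = 295.9175 µg/mL·h
Extrapolated tail: C_last / k_e = 9.60 / 0.168 = 57.143
AUC_0→∞ = 295.9175 + 57.143 = 353.0605 µg/mL·h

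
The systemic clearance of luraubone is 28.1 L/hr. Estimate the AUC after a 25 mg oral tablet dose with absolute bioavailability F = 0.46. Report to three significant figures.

AUC_0→∞ = F × Dose / CL
        = 0.46 × 25 / 28.1 = 0.409253 mg/L·hr

AUC = 0.409 mg/L·hr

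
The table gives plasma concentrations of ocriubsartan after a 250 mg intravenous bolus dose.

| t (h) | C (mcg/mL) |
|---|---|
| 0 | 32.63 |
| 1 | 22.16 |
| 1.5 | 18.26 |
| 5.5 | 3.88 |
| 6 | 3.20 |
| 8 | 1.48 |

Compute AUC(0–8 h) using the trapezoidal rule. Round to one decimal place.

Trapezoidal AUC_0→8:
  [0→1]: (32.63+22.16)/2 × 1 = 27.395
  [1→1.5]: (22.16+18.26)/2 × 0.5 = 10.105
  [1.5→5.5]: (18.26+3.88)/2 × 4 = 44.28
  [5.5→6]: (3.88+3.20)/2 × 0.5 = 1.77
  [6→8]: (3.20+1.48)/2 × 2 = 4.68
  Sum = 88.23 mcg/mL·h

AUC = 88.2 mcg/mL·h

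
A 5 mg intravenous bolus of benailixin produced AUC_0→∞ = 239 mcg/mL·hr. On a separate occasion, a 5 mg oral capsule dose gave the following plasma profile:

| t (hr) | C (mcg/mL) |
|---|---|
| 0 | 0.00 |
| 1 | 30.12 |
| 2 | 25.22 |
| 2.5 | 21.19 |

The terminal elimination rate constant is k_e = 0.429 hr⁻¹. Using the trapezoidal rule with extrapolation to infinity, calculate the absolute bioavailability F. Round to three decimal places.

F = 0.434

Trapezoidal AUC_0→2.5 (oral capsule):
  [0→1]: (0.00+30.12)/2 × 1 = 15.06
  [1→2]: (30.12+25.22)/2 × 1 = 27.67
  [2→2.5]: (25.22+21.19)/2 × 0.5 = 11.6025
  Sum = 54.3325 mcg/mL·hr
Tail: C_last/k_e = 21.19/0.429 = 49.394
AUC_0→∞ (oral capsule) = 54.3325 + 49.394 = 103.7265 mcg/mL·hr
F = (AUC_ev/D_ev)/(AUC_iv/D_iv) = (103.7265/5)/(239/5) = 20.7453/47.8 = 0.4340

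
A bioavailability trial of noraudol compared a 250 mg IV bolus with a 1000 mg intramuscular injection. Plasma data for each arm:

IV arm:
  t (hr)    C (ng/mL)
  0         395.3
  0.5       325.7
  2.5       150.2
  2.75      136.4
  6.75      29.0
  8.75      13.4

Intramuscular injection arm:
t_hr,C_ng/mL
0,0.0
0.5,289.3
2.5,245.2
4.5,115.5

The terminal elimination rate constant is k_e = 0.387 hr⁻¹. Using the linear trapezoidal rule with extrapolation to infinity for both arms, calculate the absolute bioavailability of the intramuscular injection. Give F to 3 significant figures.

F = 0.288

Trapezoidal AUC_0→8.75 (IV):
  [0→0.5]: (395.3+325.7)/2 × 0.5 = 180.25
  [0.5→2.5]: (325.7+150.2)/2 × 2 = 475.9
  [2.5→2.75]: (150.2+136.4)/2 × 0.25 = 35.825
  [2.75→6.75]: (136.4+29.0)/2 × 4 = 330.8
  [6.75→8.75]: (29.0+13.4)/2 × 2 = 42.4
  Sum = 1065.175 ng/mL·hr
IV tail: 13.4/0.387 = 34.625; AUC_iv,0→∞ = 1065.175 + 34.625 = 1099.8 ng/mL·hr
Trapezoidal AUC_0→4.5 (intramuscular injection):
  [0→0.5]: (0.0+289.3)/2 × 0.5 = 72.325
  [0.5→2.5]: (289.3+245.2)/2 × 2 = 534.5
  [2.5→4.5]: (245.2+115.5)/2 × 2 = 360.7
  Sum = 967.525 ng/mL·hr
intramuscular injection tail: 115.5/0.387 = 298.450; AUC_ev,0→∞ = 967.525 + 298.450 = 1265.975 ng/mL·hr
F = (AUC_ev/D_ev)/(AUC_iv/D_iv) = (1265.975/1000)/(1099.8/250) = 1.265975/4.3992 = 0.2878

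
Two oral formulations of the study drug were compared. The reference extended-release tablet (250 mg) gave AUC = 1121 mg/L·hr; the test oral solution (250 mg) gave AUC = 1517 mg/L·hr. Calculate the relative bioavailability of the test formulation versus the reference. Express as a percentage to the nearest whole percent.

F_rel = 135%

F_rel = (AUC_test/D_test) / (AUC_ref/D_ref)
      = (1517/250) / (1121/250)
      = 6.068 / 4.484 = 1.3533 = 135.33%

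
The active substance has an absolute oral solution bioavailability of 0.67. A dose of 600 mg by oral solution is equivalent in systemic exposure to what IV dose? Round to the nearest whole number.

Systemic exposure from an extravascular dose = F × D_ev, so the equivalent IV dose is F × D_ev.
D_iv = F × D_ev = 0.67 × 600 = 402 mg

D_iv = 402 mg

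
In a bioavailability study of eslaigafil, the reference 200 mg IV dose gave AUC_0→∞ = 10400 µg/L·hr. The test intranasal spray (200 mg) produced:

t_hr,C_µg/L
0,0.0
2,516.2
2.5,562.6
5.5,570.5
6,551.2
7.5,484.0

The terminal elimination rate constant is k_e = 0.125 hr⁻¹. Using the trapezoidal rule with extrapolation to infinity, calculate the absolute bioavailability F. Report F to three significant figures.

F = 0.713

Trapezoidal AUC_0→7.5 (intranasal spray):
  [0→2]: (0.0+516.2)/2 × 2 = 516.2
  [2→2.5]: (516.2+562.6)/2 × 0.5 = 269.7
  [2.5→5.5]: (562.6+570.5)/2 × 3 = 1699.65
  [5.5→6]: (570.5+551.2)/2 × 0.5 = 280.425
  [6→7.5]: (551.2+484.0)/2 × 1.5 = 776.4
  Sum = 3542.375 µg/L·hr
Tail: C_last/k_e = 484.0/0.125 = 3872.000
AUC_0→∞ (intranasal spray) = 3542.375 + 3872.000 = 7414.375 µg/L·hr
F = (AUC_ev/D_ev)/(AUC_iv/D_iv) = (7414.375/200)/(10400/200) = 37.071875/52 = 0.7129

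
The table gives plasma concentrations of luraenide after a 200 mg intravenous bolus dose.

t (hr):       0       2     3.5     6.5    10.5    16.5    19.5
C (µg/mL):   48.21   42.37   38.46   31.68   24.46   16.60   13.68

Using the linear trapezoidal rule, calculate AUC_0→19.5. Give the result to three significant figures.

AUC = 537 µg/mL·hr

Trapezoidal AUC_0→19.5:
  [0→2]: (48.21+42.37)/2 × 2 = 90.58
  [2→3.5]: (42.37+38.46)/2 × 1.5 = 60.6225
  [3.5→6.5]: (38.46+31.68)/2 × 3 = 105.21
  [6.5→10.5]: (31.68+24.46)/2 × 4 = 112.28
  [10.5→16.5]: (24.46+16.60)/2 × 6 = 123.18
  [16.5→19.5]: (16.60+13.68)/2 × 3 = 45.42
  Sum = 537.2925 µg/mL·hr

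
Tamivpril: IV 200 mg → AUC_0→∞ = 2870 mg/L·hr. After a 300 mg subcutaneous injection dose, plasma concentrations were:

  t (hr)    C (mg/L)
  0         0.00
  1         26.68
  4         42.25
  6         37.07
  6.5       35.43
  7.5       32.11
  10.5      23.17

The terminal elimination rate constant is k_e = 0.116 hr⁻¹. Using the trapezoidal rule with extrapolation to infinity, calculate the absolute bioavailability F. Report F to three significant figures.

Trapezoidal AUC_0→10.5 (subcutaneous injection):
  [0→1]: (0.00+26.68)/2 × 1 = 13.34
  [1→4]: (26.68+42.25)/2 × 3 = 103.395
  [4→6]: (42.25+37.07)/2 × 2 = 79.32
  [6→6.5]: (37.07+35.43)/2 × 0.5 = 18.125
  [6.5→7.5]: (35.43+32.11)/2 × 1 = 33.77
  [7.5→10.5]: (32.11+23.17)/2 × 3 = 82.92
  Sum = 330.87 mg/L·hr
Tail: C_last/k_e = 23.17/0.116 = 199.741
AUC_0→∞ (subcutaneous injection) = 330.87 + 199.741 = 530.611 mg/L·hr
F = (AUC_ev/D_ev)/(AUC_iv/D_iv) = (530.611/300)/(2870/200) = 1.7687/14.35 = 0.1233

F = 0.123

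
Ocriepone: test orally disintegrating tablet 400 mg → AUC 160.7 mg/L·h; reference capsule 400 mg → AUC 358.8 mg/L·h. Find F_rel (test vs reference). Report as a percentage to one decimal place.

F_rel = 44.8%

F_rel = (AUC_test/D_test) / (AUC_ref/D_ref)
      = (160.7/400) / (358.8/400)
      = 0.40175 / 0.897 = 0.4479 = 44.79%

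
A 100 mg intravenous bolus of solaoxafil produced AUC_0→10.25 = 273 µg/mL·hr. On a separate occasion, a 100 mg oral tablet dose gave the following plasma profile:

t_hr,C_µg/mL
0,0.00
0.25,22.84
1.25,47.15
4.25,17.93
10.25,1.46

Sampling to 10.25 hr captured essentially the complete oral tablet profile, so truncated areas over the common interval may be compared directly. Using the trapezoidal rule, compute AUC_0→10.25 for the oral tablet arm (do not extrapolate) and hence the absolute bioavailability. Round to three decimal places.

F = 0.709

Trapezoidal AUC_0→10.25 (oral tablet):
  [0→0.25]: (0.00+22.84)/2 × 0.25 = 2.855
  [0.25→1.25]: (22.84+47.15)/2 × 1 = 34.995
  [1.25→4.25]: (47.15+17.93)/2 × 3 = 97.62
  [4.25→10.25]: (17.93+1.46)/2 × 6 = 58.17
  Sum = 193.64 µg/mL·hr
F = (AUC_ev/D_ev)/(AUC_iv/D_iv) = (193.64/100)/(273/100) = 1.9364/2.73 = 0.7093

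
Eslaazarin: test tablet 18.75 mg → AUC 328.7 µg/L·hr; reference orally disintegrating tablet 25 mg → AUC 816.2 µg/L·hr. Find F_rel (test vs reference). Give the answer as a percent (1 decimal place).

F_rel = (AUC_test/D_test) / (AUC_ref/D_ref)
      = (328.7/18.75) / (816.2/25)
      = 17.5307 / 32.648 = 0.5370 = 53.70%

F_rel = 53.7%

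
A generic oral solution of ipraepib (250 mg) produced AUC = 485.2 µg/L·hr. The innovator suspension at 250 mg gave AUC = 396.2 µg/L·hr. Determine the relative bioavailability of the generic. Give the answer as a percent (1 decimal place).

F_rel = 122.5%

F_rel = (AUC_test/D_test) / (AUC_ref/D_ref)
      = (485.2/250) / (396.2/250)
      = 1.9408 / 1.5848 = 1.2246 = 122.46%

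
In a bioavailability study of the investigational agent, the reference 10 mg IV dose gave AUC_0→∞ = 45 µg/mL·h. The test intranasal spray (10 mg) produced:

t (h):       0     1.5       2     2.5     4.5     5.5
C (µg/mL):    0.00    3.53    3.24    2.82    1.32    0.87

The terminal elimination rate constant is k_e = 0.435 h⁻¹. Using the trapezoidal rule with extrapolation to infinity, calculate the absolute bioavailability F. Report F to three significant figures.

F = 0.291

Trapezoidal AUC_0→5.5 (intranasal spray):
  [0→1.5]: (0.00+3.53)/2 × 1.5 = 2.6475
  [1.5→2]: (3.53+3.24)/2 × 0.5 = 1.6925
  [2→2.5]: (3.24+2.82)/2 × 0.5 = 1.515
  [2.5→4.5]: (2.82+1.32)/2 × 2 = 4.14
  [4.5→5.5]: (1.32+0.87)/2 × 1 = 1.095
  Sum = 11.09 µg/mL·h
Tail: C_last/k_e = 0.87/0.435 = 2.000
AUC_0→∞ (intranasal spray) = 11.09 + 2.000 = 13.09 µg/mL·h
F = (AUC_ev/D_ev)/(AUC_iv/D_iv) = (13.09/10)/(45/10) = 1.309/4.5 = 0.2909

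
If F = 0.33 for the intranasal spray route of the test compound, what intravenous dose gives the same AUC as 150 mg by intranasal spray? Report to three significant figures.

Systemic exposure from an extravascular dose = F × D_ev, so the equivalent IV dose is F × D_ev.
D_iv = F × D_ev = 0.33 × 150 = 49.5 mg

D_iv = 49.5 mg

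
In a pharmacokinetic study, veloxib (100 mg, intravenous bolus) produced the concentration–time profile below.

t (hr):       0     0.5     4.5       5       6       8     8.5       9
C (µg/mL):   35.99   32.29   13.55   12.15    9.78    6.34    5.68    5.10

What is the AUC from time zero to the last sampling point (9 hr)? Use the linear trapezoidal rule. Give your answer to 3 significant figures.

Trapezoidal AUC_0→9:
  [0→0.5]: (35.99+32.29)/2 × 0.5 = 17.07
  [0.5→4.5]: (32.29+13.55)/2 × 4 = 91.68
  [4.5→5]: (13.55+12.15)/2 × 0.5 = 6.425
  [5→6]: (12.15+9.78)/2 × 1 = 10.965
  [6→8]: (9.78+6.34)/2 × 2 = 16.12
  [8→8.5]: (6.34+5.68)/2 × 0.5 = 3.005
  [8.5→9]: (5.68+5.10)/2 × 0.5 = 2.695
  Sum = 147.96 µg/mL·hr

AUC = 148 µg/mL·hr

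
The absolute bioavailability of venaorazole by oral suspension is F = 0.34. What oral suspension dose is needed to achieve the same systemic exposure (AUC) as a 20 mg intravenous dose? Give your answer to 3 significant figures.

D_oral = 58.8 mg

For equal systemic exposure: F × D_ev = D_iv
D_ev = D_iv / F = 20 / 0.34 = 58.8235 mg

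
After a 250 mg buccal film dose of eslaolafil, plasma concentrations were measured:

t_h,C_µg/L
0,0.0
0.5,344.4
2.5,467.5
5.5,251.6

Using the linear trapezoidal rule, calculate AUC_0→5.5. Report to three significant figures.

AUC = 1980 µg/L·h

Trapezoidal AUC_0→5.5:
  [0→0.5]: (0.0+344.4)/2 × 0.5 = 86.1
  [0.5→2.5]: (344.4+467.5)/2 × 2 = 811.9
  [2.5→5.5]: (467.5+251.6)/2 × 3 = 1078.65
  Sum = 1976.65 µg/L·h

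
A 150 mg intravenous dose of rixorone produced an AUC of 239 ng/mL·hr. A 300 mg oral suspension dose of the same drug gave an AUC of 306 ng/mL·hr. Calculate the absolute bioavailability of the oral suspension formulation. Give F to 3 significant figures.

F = 0.640

F = (AUC_ev / D_ev) / (AUC_iv / D_iv)
  = (306/300) / (239/150)
  = 1.02 / 1.59333 = 0.6402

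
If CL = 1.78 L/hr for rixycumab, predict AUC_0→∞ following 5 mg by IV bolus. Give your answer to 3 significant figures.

AUC_0→∞ = Dose_iv / CL
        = 5 / 1.78 = 2.80899 mg/L·hr

AUC = 2.81 mg/L·hr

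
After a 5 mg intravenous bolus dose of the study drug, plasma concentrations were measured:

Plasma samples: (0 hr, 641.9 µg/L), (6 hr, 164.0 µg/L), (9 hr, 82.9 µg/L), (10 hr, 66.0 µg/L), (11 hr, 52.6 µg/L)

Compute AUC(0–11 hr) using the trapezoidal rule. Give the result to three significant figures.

Trapezoidal AUC_0→11:
  [0→6]: (641.9+164.0)/2 × 6 = 2417.7
  [6→9]: (164.0+82.9)/2 × 3 = 370.35
  [9→10]: (82.9+66.0)/2 × 1 = 74.45
  [10→11]: (66.0+52.6)/2 × 1 = 59.3
  Sum = 2921.8 µg/L·hr

AUC = 2920 µg/L·hr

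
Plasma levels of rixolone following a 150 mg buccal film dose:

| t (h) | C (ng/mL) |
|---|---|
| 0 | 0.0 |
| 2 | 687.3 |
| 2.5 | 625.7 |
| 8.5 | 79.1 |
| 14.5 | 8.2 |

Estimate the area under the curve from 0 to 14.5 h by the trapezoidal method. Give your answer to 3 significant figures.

Trapezoidal AUC_0→14.5:
  [0→2]: (0.0+687.3)/2 × 2 = 687.3
  [2→2.5]: (687.3+625.7)/2 × 0.5 = 328.25
  [2.5→8.5]: (625.7+79.1)/2 × 6 = 2114.4
  [8.5→14.5]: (79.1+8.2)/2 × 6 = 261.9
  Sum = 3391.85 ng/mL·h

AUC = 3390 ng/mL·h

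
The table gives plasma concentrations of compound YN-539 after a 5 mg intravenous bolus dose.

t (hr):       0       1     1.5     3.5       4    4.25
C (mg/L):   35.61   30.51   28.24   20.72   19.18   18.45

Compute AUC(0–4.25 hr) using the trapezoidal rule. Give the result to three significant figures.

Trapezoidal AUC_0→4.25:
  [0→1]: (35.61+30.51)/2 × 1 = 33.06
  [1→1.5]: (30.51+28.24)/2 × 0.5 = 14.6875
  [1.5→3.5]: (28.24+20.72)/2 × 2 = 48.96
  [3.5→4]: (20.72+19.18)/2 × 0.5 = 9.975
  [4→4.25]: (19.18+18.45)/2 × 0.25 = 4.70375
  Sum = 111.38625 mg/L·hr

AUC = 111 mg/L·hr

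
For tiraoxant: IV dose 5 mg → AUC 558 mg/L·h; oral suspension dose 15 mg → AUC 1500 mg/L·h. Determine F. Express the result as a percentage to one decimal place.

F = 89.6%

F = (AUC_ev / D_ev) / (AUC_iv / D_iv)
  = (1500/15) / (558/5)
  = 100 / 111.6 = 0.8961
  = 89.61%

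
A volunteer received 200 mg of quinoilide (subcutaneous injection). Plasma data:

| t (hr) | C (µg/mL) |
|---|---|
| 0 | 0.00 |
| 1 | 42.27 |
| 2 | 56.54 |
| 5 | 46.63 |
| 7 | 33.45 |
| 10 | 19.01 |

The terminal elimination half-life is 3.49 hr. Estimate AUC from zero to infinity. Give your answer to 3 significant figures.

Trapezoidal AUC_0→10:
  [0→1]: (0.00+42.27)/2 × 1 = 21.135
  [1→2]: (42.27+56.54)/2 × 1 = 49.405
  [2→5]: (56.54+46.63)/2 × 3 = 154.755
  [5→7]: (46.63+33.45)/2 × 2 = 80.08
  [7→10]: (33.45+19.01)/2 × 3 = 78.69
  Sum = 384.065 µg/mL·hr
k_e = ln2 / t½ = 0.693147 / 3.49 = 0.1986 hr^-1
Extrapolated tail: C_last / k_e = 19.01 / 0.1986 = 95.720
AUC_0→∞ = 384.065 + 95.720 = 479.785 µg/mL·hr

AUC = 480 µg/mL·hr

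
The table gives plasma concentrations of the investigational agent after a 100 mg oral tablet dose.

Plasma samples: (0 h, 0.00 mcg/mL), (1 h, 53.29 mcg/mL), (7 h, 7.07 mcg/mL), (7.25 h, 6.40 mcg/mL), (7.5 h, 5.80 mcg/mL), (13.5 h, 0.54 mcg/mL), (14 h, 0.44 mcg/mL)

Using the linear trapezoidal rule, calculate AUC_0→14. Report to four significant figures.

Trapezoidal AUC_0→14:
  [0→1]: (0.00+53.29)/2 × 1 = 26.645
  [1→7]: (53.29+7.07)/2 × 6 = 181.08
  [7→7.25]: (7.07+6.40)/2 × 0.25 = 1.68375
  [7.25→7.5]: (6.40+5.80)/2 × 0.25 = 1.525
  [7.5→13.5]: (5.80+0.54)/2 × 6 = 19.02
  [13.5→14]: (0.54+0.44)/2 × 0.5 = 0.245
  Sum = 230.19875 mcg/mL·h

AUC = 230.2 mcg/mL·h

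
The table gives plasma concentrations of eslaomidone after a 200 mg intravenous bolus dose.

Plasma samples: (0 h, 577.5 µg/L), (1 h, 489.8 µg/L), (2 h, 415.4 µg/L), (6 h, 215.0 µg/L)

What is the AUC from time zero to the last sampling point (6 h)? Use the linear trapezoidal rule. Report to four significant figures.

AUC = 2247 µg/L·h

Trapezoidal AUC_0→6:
  [0→1]: (577.5+489.8)/2 × 1 = 533.65
  [1→2]: (489.8+415.4)/2 × 1 = 452.6
  [2→6]: (415.4+215.0)/2 × 4 = 1260.8
  Sum = 2247.05 µg/L·h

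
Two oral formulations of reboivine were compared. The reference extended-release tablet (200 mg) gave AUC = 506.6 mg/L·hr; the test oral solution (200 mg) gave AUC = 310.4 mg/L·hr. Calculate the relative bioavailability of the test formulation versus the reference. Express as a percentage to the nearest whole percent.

F_rel = (AUC_test/D_test) / (AUC_ref/D_ref)
      = (310.4/200) / (506.6/200)
      = 1.552 / 2.533 = 0.6127 = 61.27%

F_rel = 61%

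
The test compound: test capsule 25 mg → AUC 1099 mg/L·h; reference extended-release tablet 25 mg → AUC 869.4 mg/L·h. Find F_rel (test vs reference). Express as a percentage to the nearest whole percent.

F_rel = (AUC_test/D_test) / (AUC_ref/D_ref)
      = (1099/25) / (869.4/25)
      = 43.96 / 34.776 = 1.2641 = 126.41%

F_rel = 126%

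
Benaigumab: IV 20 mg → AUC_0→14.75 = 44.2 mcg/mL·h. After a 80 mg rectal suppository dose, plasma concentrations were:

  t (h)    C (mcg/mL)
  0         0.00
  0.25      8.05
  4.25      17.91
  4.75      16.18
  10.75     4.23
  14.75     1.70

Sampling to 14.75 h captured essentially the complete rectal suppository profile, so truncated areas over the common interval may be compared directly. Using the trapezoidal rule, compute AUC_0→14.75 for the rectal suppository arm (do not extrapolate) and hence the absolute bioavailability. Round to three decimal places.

F = 0.761

Trapezoidal AUC_0→14.75 (rectal suppository):
  [0→0.25]: (0.00+8.05)/2 × 0.25 = 1.00625
  [0.25→4.25]: (8.05+17.91)/2 × 4 = 51.92
  [4.25→4.75]: (17.91+16.18)/2 × 0.5 = 8.5225
  [4.75→10.75]: (16.18+4.23)/2 × 6 = 61.23
  [10.75→14.75]: (4.23+1.70)/2 × 4 = 11.86
  Sum = 134.53875 mcg/mL·h
F = (AUC_ev/D_ev)/(AUC_iv/D_iv) = (134.53875/80)/(44.2/20) = 1.68173/2.21 = 0.7610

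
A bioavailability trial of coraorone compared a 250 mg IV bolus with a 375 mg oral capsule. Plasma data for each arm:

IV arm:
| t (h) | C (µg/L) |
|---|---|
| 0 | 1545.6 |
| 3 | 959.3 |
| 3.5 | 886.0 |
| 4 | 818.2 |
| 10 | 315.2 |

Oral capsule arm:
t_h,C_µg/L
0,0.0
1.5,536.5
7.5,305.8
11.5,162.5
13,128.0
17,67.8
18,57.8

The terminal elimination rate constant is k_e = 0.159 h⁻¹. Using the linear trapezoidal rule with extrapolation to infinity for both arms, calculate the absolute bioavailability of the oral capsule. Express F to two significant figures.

F = 0.33

Trapezoidal AUC_0→10 (IV):
  [0→3]: (1545.6+959.3)/2 × 3 = 3757.35
  [3→3.5]: (959.3+886.0)/2 × 0.5 = 461.325
  [3.5→4]: (886.0+818.2)/2 × 0.5 = 426.05
  [4→10]: (818.2+315.2)/2 × 6 = 3400.2
  Sum = 8044.925 µg/L·h
IV tail: 315.2/0.159 = 1982.390; AUC_iv,0→∞ = 8044.925 + 1982.390 = 10027.315 µg/L·h
Trapezoidal AUC_0→18 (oral capsule):
  [0→1.5]: (0.0+536.5)/2 × 1.5 = 402.375
  [1.5→7.5]: (536.5+305.8)/2 × 6 = 2526.9
  [7.5→11.5]: (305.8+162.5)/2 × 4 = 936.6
  [11.5→13]: (162.5+128.0)/2 × 1.5 = 217.875
  [13→17]: (128.0+67.8)/2 × 4 = 391.6
  [17→18]: (67.8+57.8)/2 × 1 = 62.8
  Sum = 4538.15 µg/L·h
oral capsule tail: 57.8/0.159 = 363.522; AUC_ev,0→∞ = 4538.15 + 363.522 = 4901.672 µg/L·h
F = (AUC_ev/D_ev)/(AUC_iv/D_iv) = (4901.672/375)/(10027.315/250) = 13.0711/40.10926 = 0.3259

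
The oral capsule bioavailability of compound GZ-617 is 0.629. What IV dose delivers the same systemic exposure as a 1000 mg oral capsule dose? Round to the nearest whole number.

D_iv = 629 mg

Systemic exposure from an extravascular dose = F × D_ev, so the equivalent IV dose is F × D_ev.
D_iv = F × D_ev = 0.629 × 1000 = 629 mg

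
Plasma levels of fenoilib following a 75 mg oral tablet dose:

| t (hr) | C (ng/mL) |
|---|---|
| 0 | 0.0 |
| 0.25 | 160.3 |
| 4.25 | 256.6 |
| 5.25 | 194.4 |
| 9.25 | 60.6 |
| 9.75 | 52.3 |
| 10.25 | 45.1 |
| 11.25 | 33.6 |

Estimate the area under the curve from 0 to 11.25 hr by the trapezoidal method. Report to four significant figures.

Trapezoidal AUC_0→11.25:
  [0→0.25]: (0.0+160.3)/2 × 0.25 = 20.0375
  [0.25→4.25]: (160.3+256.6)/2 × 4 = 833.8
  [4.25→5.25]: (256.6+194.4)/2 × 1 = 225.5
  [5.25→9.25]: (194.4+60.6)/2 × 4 = 510.0
  [9.25→9.75]: (60.6+52.3)/2 × 0.5 = 28.225
  [9.75→10.25]: (52.3+45.1)/2 × 0.5 = 24.35
  [10.25→11.25]: (45.1+33.6)/2 × 1 = 39.35
  Sum = 1681.2625 ng/mL·hr

AUC = 1681 ng/mL·hr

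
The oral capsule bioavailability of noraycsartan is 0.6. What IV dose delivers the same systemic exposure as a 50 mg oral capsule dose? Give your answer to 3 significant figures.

D_iv = 30.0 mg

Systemic exposure from an extravascular dose = F × D_ev, so the equivalent IV dose is F × D_ev.
D_iv = F × D_ev = 0.6 × 50 = 30 mg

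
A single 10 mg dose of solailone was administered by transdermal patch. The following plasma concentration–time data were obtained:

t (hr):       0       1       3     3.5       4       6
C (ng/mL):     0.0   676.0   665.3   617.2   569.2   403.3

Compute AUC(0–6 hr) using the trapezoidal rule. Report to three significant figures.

Trapezoidal AUC_0→6:
  [0→1]: (0.0+676.0)/2 × 1 = 338.0
  [1→3]: (676.0+665.3)/2 × 2 = 1341.3
  [3→3.5]: (665.3+617.2)/2 × 0.5 = 320.625
  [3.5→4]: (617.2+569.2)/2 × 0.5 = 296.6
  [4→6]: (569.2+403.3)/2 × 2 = 972.5
  Sum = 3269.025 ng/mL·hr

AUC = 3270 ng/mL·hr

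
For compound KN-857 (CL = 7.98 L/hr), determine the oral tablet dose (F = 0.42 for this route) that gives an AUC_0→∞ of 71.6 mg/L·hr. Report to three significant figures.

Dose = 1360 mg

Dose = CL × AUC_0→∞ / F
     = 7.98 × 71.6 / 0.42 = 1360.4 mg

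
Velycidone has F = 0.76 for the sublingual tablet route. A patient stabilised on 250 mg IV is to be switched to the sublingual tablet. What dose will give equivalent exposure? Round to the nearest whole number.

D_sublingual = 329 mg

For equal systemic exposure: F × D_ev = D_iv
D_ev = D_iv / F = 250 / 0.76 = 328.947 mg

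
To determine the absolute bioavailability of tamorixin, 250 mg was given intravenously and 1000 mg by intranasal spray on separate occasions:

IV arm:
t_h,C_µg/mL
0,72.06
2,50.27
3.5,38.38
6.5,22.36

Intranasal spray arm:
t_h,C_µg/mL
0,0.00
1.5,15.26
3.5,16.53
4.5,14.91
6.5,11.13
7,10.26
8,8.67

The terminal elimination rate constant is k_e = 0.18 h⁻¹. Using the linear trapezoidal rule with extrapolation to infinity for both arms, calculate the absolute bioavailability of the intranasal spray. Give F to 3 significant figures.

Trapezoidal AUC_0→6.5 (IV):
  [0→2]: (72.06+50.27)/2 × 2 = 122.33
  [2→3.5]: (50.27+38.38)/2 × 1.5 = 66.4875
  [3.5→6.5]: (38.38+22.36)/2 × 3 = 91.11
  Sum = 279.9275 µg/mL·h
IV tail: 22.36/0.18 = 124.222; AUC_iv,0→∞ = 279.9275 + 124.222 = 404.1495 µg/mL·h
Trapezoidal AUC_0→8 (intranasal spray):
  [0→1.5]: (0.00+15.26)/2 × 1.5 = 11.445
  [1.5→3.5]: (15.26+16.53)/2 × 2 = 31.79
  [3.5→4.5]: (16.53+14.91)/2 × 1 = 15.72
  [4.5→6.5]: (14.91+11.13)/2 × 2 = 26.04
  [6.5→7]: (11.13+10.26)/2 × 0.5 = 5.3475
  [7→8]: (10.26+8.67)/2 × 1 = 9.465
  Sum = 99.8075 µg/mL·h
intranasal spray tail: 8.67/0.18 = 48.167; AUC_ev,0→∞ = 99.8075 + 48.167 = 147.9745 µg/mL·h
F = (AUC_ev/D_ev)/(AUC_iv/D_iv) = (147.9745/1000)/(404.1495/250) = 0.1479745/1.616598 = 0.0915

F = 0.0915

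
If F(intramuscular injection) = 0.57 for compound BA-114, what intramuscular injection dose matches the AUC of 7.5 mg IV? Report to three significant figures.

D_intramuscular = 13.2 mg

For equal systemic exposure: F × D_ev = D_iv
D_ev = D_iv / F = 7.5 / 0.57 = 13.1579 mg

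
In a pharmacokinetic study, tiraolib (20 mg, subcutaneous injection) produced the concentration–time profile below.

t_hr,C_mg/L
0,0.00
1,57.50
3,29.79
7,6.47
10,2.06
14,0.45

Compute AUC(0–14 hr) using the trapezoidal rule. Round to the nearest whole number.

Trapezoidal AUC_0→14:
  [0→1]: (0.00+57.50)/2 × 1 = 28.75
  [1→3]: (57.50+29.79)/2 × 2 = 87.29
  [3→7]: (29.79+6.47)/2 × 4 = 72.52
  [7→10]: (6.47+2.06)/2 × 3 = 12.795
  [10→14]: (2.06+0.45)/2 × 4 = 5.02
  Sum = 206.375 mg/L·hr

AUC = 206 mg/L·hr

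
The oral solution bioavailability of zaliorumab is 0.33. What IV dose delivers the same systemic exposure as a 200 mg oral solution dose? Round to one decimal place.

Systemic exposure from an extravascular dose = F × D_ev, so the equivalent IV dose is F × D_ev.
D_iv = F × D_ev = 0.33 × 200 = 66 mg

D_iv = 66.0 mg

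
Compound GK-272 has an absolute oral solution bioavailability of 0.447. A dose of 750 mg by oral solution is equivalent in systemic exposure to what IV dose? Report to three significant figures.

D_iv = 335 mg

Systemic exposure from an extravascular dose = F × D_ev, so the equivalent IV dose is F × D_ev.
D_iv = F × D_ev = 0.447 × 750 = 335.25 mg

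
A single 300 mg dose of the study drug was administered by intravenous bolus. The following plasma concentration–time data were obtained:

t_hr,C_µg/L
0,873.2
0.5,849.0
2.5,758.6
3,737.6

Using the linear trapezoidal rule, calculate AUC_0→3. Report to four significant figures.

Trapezoidal AUC_0→3:
  [0→0.5]: (873.2+849.0)/2 × 0.5 = 430.55
  [0.5→2.5]: (849.0+758.6)/2 × 2 = 1607.6
  [2.5→3]: (758.6+737.6)/2 × 0.5 = 374.05
  Sum = 2412.2 µg/L·hr

AUC = 2412 µg/L·hr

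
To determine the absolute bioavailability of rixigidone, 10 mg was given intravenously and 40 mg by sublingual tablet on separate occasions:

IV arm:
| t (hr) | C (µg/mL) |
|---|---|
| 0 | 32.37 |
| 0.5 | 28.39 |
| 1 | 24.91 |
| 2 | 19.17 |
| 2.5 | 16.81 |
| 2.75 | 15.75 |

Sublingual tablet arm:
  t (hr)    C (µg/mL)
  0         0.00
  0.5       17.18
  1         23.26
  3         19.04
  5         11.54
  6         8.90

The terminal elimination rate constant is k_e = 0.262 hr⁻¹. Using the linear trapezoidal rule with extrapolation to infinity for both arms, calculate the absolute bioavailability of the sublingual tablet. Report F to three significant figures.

F = 0.266

Trapezoidal AUC_0→2.75 (IV):
  [0→0.5]: (32.37+28.39)/2 × 0.5 = 15.19
  [0.5→1]: (28.39+24.91)/2 × 0.5 = 13.325
  [1→2]: (24.91+19.17)/2 × 1 = 22.04
  [2→2.5]: (19.17+16.81)/2 × 0.5 = 8.995
  [2.5→2.75]: (16.81+15.75)/2 × 0.25 = 4.07
  Sum = 63.62 µg/mL·hr
IV tail: 15.75/0.262 = 60.115; AUC_iv,0→∞ = 63.62 + 60.115 = 123.735 µg/mL·hr
Trapezoidal AUC_0→6 (sublingual tablet):
  [0→0.5]: (0.00+17.18)/2 × 0.5 = 4.295
  [0.5→1]: (17.18+23.26)/2 × 0.5 = 10.11
  [1→3]: (23.26+19.04)/2 × 2 = 42.3
  [3→5]: (19.04+11.54)/2 × 2 = 30.58
  [5→6]: (11.54+8.90)/2 × 1 = 10.22
  Sum = 97.505 µg/mL·hr
sublingual tablet tail: 8.90/0.262 = 33.969; AUC_ev,0→∞ = 97.505 + 33.969 = 131.474 µg/mL·hr
F = (AUC_ev/D_ev)/(AUC_iv/D_iv) = (131.474/40)/(123.735/10) = 3.28685/12.3735 = 0.2656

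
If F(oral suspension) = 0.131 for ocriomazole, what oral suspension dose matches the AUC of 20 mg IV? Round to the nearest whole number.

For equal systemic exposure: F × D_ev = D_iv
D_ev = D_iv / F = 20 / 0.131 = 152.672 mg

D_oral = 153 mg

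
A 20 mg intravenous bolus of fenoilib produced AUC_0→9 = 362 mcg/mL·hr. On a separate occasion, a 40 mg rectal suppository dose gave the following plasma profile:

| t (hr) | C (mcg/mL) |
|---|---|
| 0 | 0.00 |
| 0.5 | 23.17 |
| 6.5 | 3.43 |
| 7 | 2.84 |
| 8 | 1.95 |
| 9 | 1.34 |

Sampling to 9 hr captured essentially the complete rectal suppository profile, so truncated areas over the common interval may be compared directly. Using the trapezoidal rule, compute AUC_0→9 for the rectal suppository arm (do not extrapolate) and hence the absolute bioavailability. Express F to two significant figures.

F = 0.13

Trapezoidal AUC_0→9 (rectal suppository):
  [0→0.5]: (0.00+23.17)/2 × 0.5 = 5.7925
  [0.5→6.5]: (23.17+3.43)/2 × 6 = 79.8
  [6.5→7]: (3.43+2.84)/2 × 0.5 = 1.5675
  [7→8]: (2.84+1.95)/2 × 1 = 2.395
  [8→9]: (1.95+1.34)/2 × 1 = 1.645
  Sum = 91.2 mcg/mL·hr
F = (AUC_ev/D_ev)/(AUC_iv/D_iv) = (91.2/40)/(362/20) = 2.28/18.1 = 0.1260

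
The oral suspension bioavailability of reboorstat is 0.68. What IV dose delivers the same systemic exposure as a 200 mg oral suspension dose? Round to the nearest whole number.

Systemic exposure from an extravascular dose = F × D_ev, so the equivalent IV dose is F × D_ev.
D_iv = F × D_ev = 0.68 × 200 = 136 mg

D_iv = 136 mg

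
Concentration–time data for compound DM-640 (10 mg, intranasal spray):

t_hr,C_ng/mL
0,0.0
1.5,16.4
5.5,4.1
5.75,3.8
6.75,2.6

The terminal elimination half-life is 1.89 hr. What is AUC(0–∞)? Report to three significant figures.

Trapezoidal AUC_0→6.75:
  [0→1.5]: (0.0+16.4)/2 × 1.5 = 12.3
  [1.5→5.5]: (16.4+4.1)/2 × 4 = 41.0
  [5.5→5.75]: (4.1+3.8)/2 × 0.25 = 0.9875
  [5.75→6.75]: (3.8+2.6)/2 × 1 = 3.2
  Sum = 57.4875 ng/mL·hr
k_e = ln2 / t½ = 0.693147 / 1.89 = 0.3667 hr^-1
Extrapolated tail: C_last / k_e = 2.6 / 0.3667 = 7.090
AUC_0→∞ = 57.4875 + 7.090 = 64.5775 ng/mL·hr

AUC = 64.6 ng/mL·hr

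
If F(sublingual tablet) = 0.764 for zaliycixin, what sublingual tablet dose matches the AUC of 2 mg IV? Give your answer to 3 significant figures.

For equal systemic exposure: F × D_ev = D_iv
D_ev = D_iv / F = 2 / 0.764 = 2.6178 mg

D_sublingual = 2.62 mg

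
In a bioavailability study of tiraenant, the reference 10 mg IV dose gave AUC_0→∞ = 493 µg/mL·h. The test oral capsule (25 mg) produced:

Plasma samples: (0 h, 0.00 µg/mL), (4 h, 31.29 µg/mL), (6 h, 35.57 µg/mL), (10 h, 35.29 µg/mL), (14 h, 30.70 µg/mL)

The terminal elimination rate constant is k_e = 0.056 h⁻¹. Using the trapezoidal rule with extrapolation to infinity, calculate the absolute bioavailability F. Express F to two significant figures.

F = 0.77

Trapezoidal AUC_0→14 (oral capsule):
  [0→4]: (0.00+31.29)/2 × 4 = 62.58
  [4→6]: (31.29+35.57)/2 × 2 = 66.86
  [6→10]: (35.57+35.29)/2 × 4 = 141.72
  [10→14]: (35.29+30.70)/2 × 4 = 131.98
  Sum = 403.14 µg/mL·h
Tail: C_last/k_e = 30.70/0.056 = 548.214
AUC_0→∞ (oral capsule) = 403.14 + 548.214 = 951.354 µg/mL·h
F = (AUC_ev/D_ev)/(AUC_iv/D_iv) = (951.354/25)/(493/10) = 38.05416/49.3 = 0.7719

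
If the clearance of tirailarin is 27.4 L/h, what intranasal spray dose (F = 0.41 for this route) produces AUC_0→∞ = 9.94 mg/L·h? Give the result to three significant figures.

Dose = CL × AUC_0→∞ / F
     = 27.4 × 9.94 / 0.41 = 664.283 mg

Dose = 664 mg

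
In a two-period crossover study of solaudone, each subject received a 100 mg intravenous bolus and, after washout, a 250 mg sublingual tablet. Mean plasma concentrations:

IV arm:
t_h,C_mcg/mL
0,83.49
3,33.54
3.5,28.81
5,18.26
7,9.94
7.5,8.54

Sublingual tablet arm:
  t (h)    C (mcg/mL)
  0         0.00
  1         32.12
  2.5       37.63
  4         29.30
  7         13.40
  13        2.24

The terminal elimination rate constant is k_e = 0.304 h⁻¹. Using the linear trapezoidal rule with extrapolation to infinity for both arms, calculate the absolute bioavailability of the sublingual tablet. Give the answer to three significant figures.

F = 0.330

Trapezoidal AUC_0→7.5 (IV):
  [0→3]: (83.49+33.54)/2 × 3 = 175.545
  [3→3.5]: (33.54+28.81)/2 × 0.5 = 15.5875
  [3.5→5]: (28.81+18.26)/2 × 1.5 = 35.3025
  [5→7]: (18.26+9.94)/2 × 2 = 28.2
  [7→7.5]: (9.94+8.54)/2 × 0.5 = 4.62
  Sum = 259.255 mcg/mL·h
IV tail: 8.54/0.304 = 28.092; AUC_iv,0→∞ = 259.255 + 28.092 = 287.347 mcg/mL·h
Trapezoidal AUC_0→13 (sublingual tablet):
  [0→1]: (0.00+32.12)/2 × 1 = 16.06
  [1→2.5]: (32.12+37.63)/2 × 1.5 = 52.3125
  [2.5→4]: (37.63+29.30)/2 × 1.5 = 50.1975
  [4→7]: (29.30+13.40)/2 × 3 = 64.05
  [7→13]: (13.40+2.24)/2 × 6 = 46.92
  Sum = 229.54 mcg/mL·h
sublingual tablet tail: 2.24/0.304 = 7.368; AUC_ev,0→∞ = 229.54 + 7.368 = 236.908 mcg/mL·h
F = (AUC_ev/D_ev)/(AUC_iv/D_iv) = (236.908/250)/(287.347/100) = 0.947632/2.87347 = 0.3298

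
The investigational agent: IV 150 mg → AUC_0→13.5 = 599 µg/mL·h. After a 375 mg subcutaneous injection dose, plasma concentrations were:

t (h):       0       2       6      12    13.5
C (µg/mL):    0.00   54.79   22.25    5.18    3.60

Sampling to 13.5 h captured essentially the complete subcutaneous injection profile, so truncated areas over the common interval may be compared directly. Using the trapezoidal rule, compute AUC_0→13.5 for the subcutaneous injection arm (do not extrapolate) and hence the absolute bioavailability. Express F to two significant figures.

Trapezoidal AUC_0→13.5 (subcutaneous injection):
  [0→2]: (0.00+54.79)/2 × 2 = 54.79
  [2→6]: (54.79+22.25)/2 × 4 = 154.08
  [6→12]: (22.25+5.18)/2 × 6 = 82.29
  [12→13.5]: (5.18+3.60)/2 × 1.5 = 6.585
  Sum = 297.745 µg/mL·h
F = (AUC_ev/D_ev)/(AUC_iv/D_iv) = (297.745/375)/(599/150) = 0.793987/3.99333 = 0.1988

F = 0.20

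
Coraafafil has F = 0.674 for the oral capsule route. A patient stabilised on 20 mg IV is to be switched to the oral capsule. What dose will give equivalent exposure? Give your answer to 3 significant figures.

D_oral = 29.7 mg

For equal systemic exposure: F × D_ev = D_iv
D_ev = D_iv / F = 20 / 0.674 = 29.6736 mg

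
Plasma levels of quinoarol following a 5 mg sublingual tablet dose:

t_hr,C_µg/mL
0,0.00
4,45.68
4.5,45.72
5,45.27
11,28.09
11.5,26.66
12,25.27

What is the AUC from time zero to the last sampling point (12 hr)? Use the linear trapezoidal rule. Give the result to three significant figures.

Trapezoidal AUC_0→12:
  [0→4]: (0.00+45.68)/2 × 4 = 91.36
  [4→4.5]: (45.68+45.72)/2 × 0.5 = 22.85
  [4.5→5]: (45.72+45.27)/2 × 0.5 = 22.7475
  [5→11]: (45.27+28.09)/2 × 6 = 220.08
  [11→11.5]: (28.09+26.66)/2 × 0.5 = 13.6875
  [11.5→12]: (26.66+25.27)/2 × 0.5 = 12.9825
  Sum = 383.7075 µg/mL·hr

AUC = 384 µg/mL·hr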